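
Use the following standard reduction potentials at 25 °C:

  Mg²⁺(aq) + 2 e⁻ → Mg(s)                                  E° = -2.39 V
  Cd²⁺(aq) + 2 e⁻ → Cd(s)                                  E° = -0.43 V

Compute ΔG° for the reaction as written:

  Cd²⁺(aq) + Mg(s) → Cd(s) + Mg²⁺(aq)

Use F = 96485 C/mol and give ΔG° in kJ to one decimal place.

As written, Cd²⁺/Cd is reduced (cathode) and Mg²⁺/Mg is oxidised (anode), so E°cell = (-0.43) − (-2.39) = +1.96 V.
Balancing electrons gives n = 2.
ΔG° = −nFE° = −(2)(96485)(+1.96) = -378,221 J = -378.2 kJ.

-378.2 kJ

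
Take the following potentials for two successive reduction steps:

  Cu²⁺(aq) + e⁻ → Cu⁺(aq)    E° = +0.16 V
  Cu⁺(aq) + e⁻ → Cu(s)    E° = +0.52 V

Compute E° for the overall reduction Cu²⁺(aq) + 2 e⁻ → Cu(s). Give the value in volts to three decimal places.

+0.340 V

Standard free energies of sequential steps add: ΔG°₃ = ΔG°₁ + ΔG°₂, so n₃E°₃ = n₁E°₁ + n₂E°₂.
E°₃ = (1×+0.16 + 1×+0.52) / 2 = (+0.680) / 2 = +0.340 V.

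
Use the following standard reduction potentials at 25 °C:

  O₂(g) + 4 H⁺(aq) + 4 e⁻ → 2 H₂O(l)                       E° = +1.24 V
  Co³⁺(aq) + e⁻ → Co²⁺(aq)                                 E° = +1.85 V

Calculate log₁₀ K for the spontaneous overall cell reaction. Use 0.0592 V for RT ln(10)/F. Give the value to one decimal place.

Cathode: Co³⁺/Co²⁺; anode: O₂/H₂O. E°cell = +0.61 V, n = 4.
log K = nE°cell / 0.0592 = (4)(+0.61) / 0.0592 = 41.2.

41.2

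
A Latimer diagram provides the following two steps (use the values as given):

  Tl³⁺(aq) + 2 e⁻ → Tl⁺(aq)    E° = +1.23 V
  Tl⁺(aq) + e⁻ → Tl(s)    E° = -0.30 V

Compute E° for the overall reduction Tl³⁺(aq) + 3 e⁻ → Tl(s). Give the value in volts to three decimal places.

Since ΔG° = −nFE° is additive over sequential reductions, n₃E°₃ = n₁E°₁ + n₂E°₂.
E°₃ = (2×+1.23 + 1×-0.30) / 3 = (+2.160) / 3 = +0.720 V.
Simply averaging or adding the two E° values would be wrong; the electron-weighted sum is required.

+0.720 V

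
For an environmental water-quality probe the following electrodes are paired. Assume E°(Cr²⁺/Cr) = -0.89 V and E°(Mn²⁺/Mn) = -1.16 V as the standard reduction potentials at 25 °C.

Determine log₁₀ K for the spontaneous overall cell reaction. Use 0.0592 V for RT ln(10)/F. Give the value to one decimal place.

Cathode: Cr²⁺/Cr; anode: Mn²⁺/Mn. E°cell = +0.27 V, n = 2.
log K = nE°cell / 0.0592 = (2)(+0.27) / 0.0592 = 9.1.

9.1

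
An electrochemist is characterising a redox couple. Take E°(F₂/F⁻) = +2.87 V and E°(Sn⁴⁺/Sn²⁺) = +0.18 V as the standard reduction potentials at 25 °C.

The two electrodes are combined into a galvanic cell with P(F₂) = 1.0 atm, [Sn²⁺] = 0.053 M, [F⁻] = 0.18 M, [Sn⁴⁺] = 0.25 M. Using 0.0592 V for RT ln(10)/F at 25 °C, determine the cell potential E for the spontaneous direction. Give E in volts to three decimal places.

F₂/F⁻ is the cathode (higher E°), Sn⁴⁺/Sn²⁺ the anode: E°cell = +2.87 − (+0.18) = +2.69 V, n = 2.
Overall: F₂(g) + Sn²⁺(aq) → 2 F⁻(aq) + Sn⁴⁺(aq)
Q = [F⁻]^2·[Sn⁴⁺] / (P(F₂)·[Sn²⁺]); log Q = -0.816.
E = E° − (0.0592/n) log Q = +2.69 − (0.0592/2)(-0.816) = +2.714 V.

+2.714 V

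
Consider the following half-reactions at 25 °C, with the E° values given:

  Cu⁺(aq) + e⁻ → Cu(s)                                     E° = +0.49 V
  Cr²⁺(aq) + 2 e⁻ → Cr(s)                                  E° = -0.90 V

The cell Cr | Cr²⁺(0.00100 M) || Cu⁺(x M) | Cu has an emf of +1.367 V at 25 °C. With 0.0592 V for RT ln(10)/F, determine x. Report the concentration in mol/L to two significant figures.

0.013 M

Cu⁺/Cu is the cathode, Cr²⁺/Cr the anode: E°cell = +1.39 V, n = 2.
Overall reaction: 2 Cu⁺(aq) + Cr(s) → 2 Cu(s) + Cr²⁺(aq); Q = [Cr²⁺]^1/[Cu⁺]^2.
From E = E° − (0.0592/n) log Q: log Q = (E° − E)·n/0.0592 = (+1.39 − (+1.367))·2/0.0592 = 0.7770.
So 2·log[Cu⁺] = 1·log(0.001) − log Q = -3.0000 − (0.7770) = -3.7770; log[Cu⁺] = -3.7770 / 2 = -1.8885; [Cu⁺] = 10^(-1.8885) ≈ 0.013 M.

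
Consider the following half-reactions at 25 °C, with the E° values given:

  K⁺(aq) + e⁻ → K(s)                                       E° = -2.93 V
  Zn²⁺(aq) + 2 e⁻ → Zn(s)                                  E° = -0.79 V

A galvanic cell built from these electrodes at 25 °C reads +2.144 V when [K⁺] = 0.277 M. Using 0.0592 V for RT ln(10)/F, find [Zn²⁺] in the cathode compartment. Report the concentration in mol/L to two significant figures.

0.10 M

Zn²⁺/Zn is the cathode, K⁺/K the anode: E°cell = +2.14 V, n = 2.
Overall reaction: Zn²⁺(aq) + 2 K(s) → Zn(s) + 2 K⁺(aq); Q = [K⁺]^2/[Zn²⁺]^1.
From E = E° − (0.0592/n) log Q: log Q = (E° − E)·n/0.0592 = (+2.14 − (+2.144))·2/0.0592 = -0.1351.
So 1·log[Zn²⁺] = 2·log(0.277) − log Q = -1.1150 − (-0.1351) = -0.9799; [Zn²⁺] = 10^(-0.9799) ≈ 0.10 M.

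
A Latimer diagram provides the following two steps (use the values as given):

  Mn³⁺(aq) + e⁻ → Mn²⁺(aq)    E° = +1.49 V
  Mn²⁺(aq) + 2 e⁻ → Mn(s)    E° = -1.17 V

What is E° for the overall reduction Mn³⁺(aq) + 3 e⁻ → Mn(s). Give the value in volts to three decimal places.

Since ΔG° = −nFE° is additive over sequential reductions, n₃E°₃ = n₁E°₁ + n₂E°₂.
E°₃ = (1×+1.49 + 2×-1.17) / 3 = (-0.850) / 3 = -0.283 V.

-0.283 V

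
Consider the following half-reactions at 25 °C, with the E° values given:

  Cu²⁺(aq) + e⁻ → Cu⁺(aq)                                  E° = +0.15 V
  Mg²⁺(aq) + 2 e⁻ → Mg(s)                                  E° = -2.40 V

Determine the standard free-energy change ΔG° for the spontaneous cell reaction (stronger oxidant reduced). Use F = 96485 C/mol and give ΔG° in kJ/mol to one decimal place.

-492.1 kJ/mol

Cu²⁺/Cu⁺ (E° = +0.15 V) is the cathode; Mg²⁺/Mg (E° = -2.40 V) is the anode, so E°cell = +2.55 V.
Balancing electrons gives n = 2 (lcm of 1 and 2).
ΔG° = −nFE° = −(2)(96485)(+2.55) = -492,073 J = -492.1 kJ/mol.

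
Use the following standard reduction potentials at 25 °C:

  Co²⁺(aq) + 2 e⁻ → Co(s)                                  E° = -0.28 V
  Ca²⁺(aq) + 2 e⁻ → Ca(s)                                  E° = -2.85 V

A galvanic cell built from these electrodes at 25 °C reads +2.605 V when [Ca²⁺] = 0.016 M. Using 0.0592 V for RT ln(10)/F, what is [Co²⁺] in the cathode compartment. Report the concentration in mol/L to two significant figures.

Co²⁺/Co is the cathode, Ca²⁺/Ca the anode: E°cell = +2.57 V, n = 2.
Overall reaction: Co²⁺(aq) + Ca(s) → Co(s) + Ca²⁺(aq); Q = [Ca²⁺]^1/[Co²⁺]^1.
From E = E° − (0.0592/n) log Q: log Q = (E° − E)·n/0.0592 = (+2.57 − (+2.605))·2/0.0592 = -1.1824.
So 1·log[Co²⁺] = 1·log(0.016) − log Q = -1.7959 − (-1.1824) = -0.6135; [Co²⁺] = 10^(-0.6135) ≈ 0.24 M.

0.24 M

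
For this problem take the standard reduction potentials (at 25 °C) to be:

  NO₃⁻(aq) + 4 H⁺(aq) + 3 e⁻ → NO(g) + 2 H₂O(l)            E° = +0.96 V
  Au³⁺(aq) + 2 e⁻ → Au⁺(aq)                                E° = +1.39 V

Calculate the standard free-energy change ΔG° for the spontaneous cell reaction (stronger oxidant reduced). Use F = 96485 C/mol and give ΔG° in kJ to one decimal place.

-248.9 kJ

Au³⁺/Au⁺ (E° = +1.39 V) is the cathode; NO₃⁻/NO (E° = +0.96 V) is the anode, so E°cell = +0.43 V.
Balancing electrons gives n = 6 (lcm of 2 and 3).
ΔG° = −nFE° = −(6)(96485)(+0.43) = -248,931 J = -248.9 kJ.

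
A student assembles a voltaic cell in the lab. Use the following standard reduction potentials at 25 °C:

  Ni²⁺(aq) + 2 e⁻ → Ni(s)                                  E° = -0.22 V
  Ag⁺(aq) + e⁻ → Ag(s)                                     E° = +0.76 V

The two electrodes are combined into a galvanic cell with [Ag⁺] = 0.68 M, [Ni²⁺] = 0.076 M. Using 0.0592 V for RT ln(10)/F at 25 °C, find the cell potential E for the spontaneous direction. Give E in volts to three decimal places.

+1.003 V

Ag⁺/Ag is the cathode (higher E°), Ni²⁺/Ni the anode: E°cell = +0.76 − (-0.22) = +0.98 V, n = 2.
Overall: 2 Ag⁺(aq) + Ni(s) → 2 Ag(s) + Ni²⁺(aq)
Q = [Ni²⁺] / ([Ag⁺]^2); log Q = -0.784.
E = E° − (0.0592/n) log Q = +0.98 − (0.0592/2)(-0.784) = +1.003 V.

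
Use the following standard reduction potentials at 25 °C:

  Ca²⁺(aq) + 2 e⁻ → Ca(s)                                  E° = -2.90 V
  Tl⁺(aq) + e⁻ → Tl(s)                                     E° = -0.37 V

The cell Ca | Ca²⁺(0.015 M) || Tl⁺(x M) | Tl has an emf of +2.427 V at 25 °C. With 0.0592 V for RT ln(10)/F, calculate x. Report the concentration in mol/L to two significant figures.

0.0022 M

Tl⁺/Tl is the cathode, Ca²⁺/Ca the anode: E°cell = +2.53 V, n = 2.
Overall reaction: 2 Tl⁺(aq) + Ca(s) → 2 Tl(s) + Ca²⁺(aq); Q = [Ca²⁺]^1/[Tl⁺]^2.
From E = E° − (0.0592/n) log Q: log Q = (E° − E)·n/0.0592 = (+2.53 − (+2.427))·2/0.0592 = 3.4797.
So 2·log[Tl⁺] = 1·log(0.015) − log Q = -1.8239 − (3.4797) = -5.3036; log[Tl⁺] = -5.3036 / 2 = -2.6518; [Tl⁺] = 10^(-2.6518) ≈ 0.0022 M.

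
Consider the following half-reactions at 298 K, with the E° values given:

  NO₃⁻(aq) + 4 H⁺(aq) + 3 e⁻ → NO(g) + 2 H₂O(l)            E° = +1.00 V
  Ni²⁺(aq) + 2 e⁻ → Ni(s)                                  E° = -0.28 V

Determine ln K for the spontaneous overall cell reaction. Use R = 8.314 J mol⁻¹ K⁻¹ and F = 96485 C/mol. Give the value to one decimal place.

299.1

Cathode: NO₃⁻/NO; anode: Ni²⁺/Ni. E°cell = (+1.00) − (-0.28) = +1.28 V, with n = 6.
ΔG° = −nFE° = −RT ln K, so ln K = nFE°/(RT) = (6)(96485)(+1.28) / ((8.314)(298)) = 299.085.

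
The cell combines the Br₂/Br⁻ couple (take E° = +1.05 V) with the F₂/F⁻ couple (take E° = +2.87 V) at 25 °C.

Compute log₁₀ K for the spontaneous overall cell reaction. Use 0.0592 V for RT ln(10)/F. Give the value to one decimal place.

Cathode: F₂/F⁻; anode: Br₂/Br⁻. E°cell = +1.82 V, n = 2.
log K = nE°cell / 0.0592 = (2)(+1.82) / 0.0592 = 61.5.

61.5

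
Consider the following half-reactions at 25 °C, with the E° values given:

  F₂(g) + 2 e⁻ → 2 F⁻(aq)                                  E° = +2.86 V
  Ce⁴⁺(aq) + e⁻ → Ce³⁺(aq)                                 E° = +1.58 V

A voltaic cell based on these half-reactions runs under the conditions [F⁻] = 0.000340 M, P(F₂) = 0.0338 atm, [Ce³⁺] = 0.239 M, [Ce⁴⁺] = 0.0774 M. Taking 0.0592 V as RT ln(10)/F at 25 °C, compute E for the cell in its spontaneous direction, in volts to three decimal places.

F₂/F⁻ is the cathode (higher E°), Ce⁴⁺/Ce³⁺ the anode: E°cell = +2.86 − (+1.58) = +1.28 V, n = 2.
Overall: F₂(g) + 2 Ce³⁺(aq) → 2 F⁻(aq) + 2 Ce⁴⁺(aq)
Q = [F⁻]^2·[Ce⁴⁺]^2 / (P(F₂)·[Ce³⁺]^2); log Q = -6.445.
E = E° − (0.0592/n) log Q = +1.28 − (0.0592/2)(-6.445) = +1.471 V.

+1.471 V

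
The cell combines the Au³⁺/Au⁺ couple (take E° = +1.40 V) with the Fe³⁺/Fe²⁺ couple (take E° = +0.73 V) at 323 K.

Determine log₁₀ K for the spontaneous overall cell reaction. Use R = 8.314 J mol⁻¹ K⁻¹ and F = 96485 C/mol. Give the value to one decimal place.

Cathode: Au³⁺/Au⁺; anode: Fe³⁺/Fe²⁺. E°cell = (+1.40) − (+0.73) = +0.67 V, with n = 2.
ΔG° = −nFE° = −RT ln K, so ln K = nFE°/(RT) = (2)(96485)(+0.67) / ((8.314)(323)) = 48.145.
log₁₀ K = 48.145 / ln 10 = 20.9.

20.9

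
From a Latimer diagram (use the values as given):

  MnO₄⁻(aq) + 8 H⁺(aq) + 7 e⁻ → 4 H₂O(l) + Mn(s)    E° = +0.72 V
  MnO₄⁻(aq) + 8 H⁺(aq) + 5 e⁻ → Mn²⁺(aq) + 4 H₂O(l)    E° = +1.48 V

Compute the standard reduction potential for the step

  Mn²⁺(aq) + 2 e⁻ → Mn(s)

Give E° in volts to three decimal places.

Sequential free energies add, so n₃E°₃ = n₁E°₁ + n₂E°₂.
With n₃ = 7, and the known step contributing 5×(+1.48) V, the unknown satisfies 2·E° = 7×(+0.72) − 5×(+1.48) = -2.360.
E° = -2.360 / 2 = -1.180 V.

-1.180 V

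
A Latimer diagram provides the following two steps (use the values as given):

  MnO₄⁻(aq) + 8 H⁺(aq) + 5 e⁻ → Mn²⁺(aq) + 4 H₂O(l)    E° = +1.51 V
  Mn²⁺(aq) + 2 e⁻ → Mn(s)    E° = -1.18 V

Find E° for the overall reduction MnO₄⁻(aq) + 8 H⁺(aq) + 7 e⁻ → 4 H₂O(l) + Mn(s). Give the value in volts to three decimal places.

+0.741 V

Adding the free-energy changes (−nFE°) of the two steps gives −n₃FE°₃ = −n₁FE°₁ − n₂FE°₂.
E°₃ = (5×+1.51 + 2×-1.18) / 7 = (+5.190) / 7 = +0.741 V.
E° values themselves are not directly additive — weighting by electron count is essential.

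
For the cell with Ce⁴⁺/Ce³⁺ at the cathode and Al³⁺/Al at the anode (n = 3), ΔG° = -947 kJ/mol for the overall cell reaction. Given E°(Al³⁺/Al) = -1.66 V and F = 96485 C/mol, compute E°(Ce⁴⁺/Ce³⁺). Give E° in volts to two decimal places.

E°cell = −ΔG°/(nF) = −(-947×10³)/((3)(96485)) = +3.272 V.
Since Ce⁴⁺/Ce³⁺ is the cathode and Al³⁺/Al the anode, E°cell = E°(Ce⁴⁺/Ce³⁺) − E°(Al³⁺/Al).
So E°(Ce⁴⁺/Ce³⁺) = E°cell + E°(Al³⁺/Al) = +3.272 + (-1.66) = +1.61 V.

+1.61 V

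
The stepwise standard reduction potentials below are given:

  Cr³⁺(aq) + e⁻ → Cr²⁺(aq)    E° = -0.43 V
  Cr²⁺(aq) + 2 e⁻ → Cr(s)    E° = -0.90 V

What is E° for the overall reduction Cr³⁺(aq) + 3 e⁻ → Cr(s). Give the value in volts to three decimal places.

Standard free energies of sequential steps add: ΔG°₃ = ΔG°₁ + ΔG°₂, so n₃E°₃ = n₁E°₁ + n₂E°₂.
E°₃ = (1×-0.43 + 2×-0.90) / 3 = (-2.230) / 3 = -0.743 V.
Simply averaging or adding the two E° values would be wrong; the electron-weighted sum is required.

-0.743 V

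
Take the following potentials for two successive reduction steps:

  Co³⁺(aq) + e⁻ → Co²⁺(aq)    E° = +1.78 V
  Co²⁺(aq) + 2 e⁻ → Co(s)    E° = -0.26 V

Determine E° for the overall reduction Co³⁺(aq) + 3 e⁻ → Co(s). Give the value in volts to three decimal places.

+0.420 V

Adding the free-energy changes (−nFE°) of the two steps gives −n₃FE°₃ = −n₁FE°₁ − n₂FE°₂.
E°₃ = (1×+1.78 + 2×-0.26) / 3 = (+1.260) / 3 = +0.420 V.
E° values themselves are not directly additive — weighting by electron count is essential.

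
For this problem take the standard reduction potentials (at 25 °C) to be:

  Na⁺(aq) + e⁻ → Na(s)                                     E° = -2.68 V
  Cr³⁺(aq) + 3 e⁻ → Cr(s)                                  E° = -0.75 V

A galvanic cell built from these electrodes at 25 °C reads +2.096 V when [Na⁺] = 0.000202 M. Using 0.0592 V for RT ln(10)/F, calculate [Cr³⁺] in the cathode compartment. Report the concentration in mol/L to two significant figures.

0.0021 M

Cr³⁺/Cr is the cathode, Na⁺/Na the anode: E°cell = +1.93 V, n = 3.
Overall reaction: Cr³⁺(aq) + 3 Na(s) → Cr(s) + 3 Na⁺(aq); Q = [Na⁺]^3/[Cr³⁺]^1.
From E = E° − (0.0592/n) log Q: log Q = (E° − E)·n/0.0592 = (+1.93 − (+2.096))·3/0.0592 = -8.4122.
So 1·log[Cr³⁺] = 3·log(0.000202) − log Q = -11.0839 − (-8.4122) = -2.6717; [Cr³⁺] = 10^(-2.6717) ≈ 0.0021 M.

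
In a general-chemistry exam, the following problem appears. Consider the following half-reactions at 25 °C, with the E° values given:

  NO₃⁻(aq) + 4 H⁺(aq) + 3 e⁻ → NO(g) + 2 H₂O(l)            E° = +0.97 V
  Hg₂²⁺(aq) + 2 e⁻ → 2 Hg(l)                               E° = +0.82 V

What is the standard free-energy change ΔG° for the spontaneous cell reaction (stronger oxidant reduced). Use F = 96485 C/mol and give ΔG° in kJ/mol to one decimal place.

NO₃⁻/NO (E° = +0.97 V) is the cathode; Hg₂²⁺/Hg (E° = +0.82 V) is the anode, so E°cell = +0.15 V.
Balancing electrons gives n = 6 (lcm of 3 and 2).
ΔG° = −nFE° = −(6)(96485)(+0.15) = -86,836 J = -86.8 kJ/mol.

-86.8 kJ/mol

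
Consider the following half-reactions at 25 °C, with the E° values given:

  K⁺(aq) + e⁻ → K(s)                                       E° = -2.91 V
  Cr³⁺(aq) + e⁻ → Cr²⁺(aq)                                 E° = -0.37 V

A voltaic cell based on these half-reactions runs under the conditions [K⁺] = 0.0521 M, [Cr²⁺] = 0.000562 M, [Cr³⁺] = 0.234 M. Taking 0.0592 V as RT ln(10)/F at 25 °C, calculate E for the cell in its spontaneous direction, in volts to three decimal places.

Cr³⁺/Cr²⁺ is the cathode (higher E°), K⁺/K the anode: E°cell = -0.37 − (-2.91) = +2.54 V, n = 1.
Overall: Cr³⁺(aq) + K(s) → Cr²⁺(aq) + K⁺(aq)
Q = [Cr²⁺]·[K⁺] / ([Cr³⁺]); log Q = -3.903.
E = E° − (0.0592/n) log Q = +2.54 − (0.0592/1)(-3.903) = +2.771 V.

+2.771 V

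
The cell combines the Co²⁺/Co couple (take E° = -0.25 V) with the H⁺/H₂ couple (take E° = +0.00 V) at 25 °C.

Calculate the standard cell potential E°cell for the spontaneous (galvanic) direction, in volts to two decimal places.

The H⁺/H₂ couple has the higher reduction potential, so it is the cathode; Co²⁺/Co is oxidised at the anode.
E°cell = E°(cathode) − E°(anode) = (+0.00) − (-0.25) = +0.25 V.

+0.25 V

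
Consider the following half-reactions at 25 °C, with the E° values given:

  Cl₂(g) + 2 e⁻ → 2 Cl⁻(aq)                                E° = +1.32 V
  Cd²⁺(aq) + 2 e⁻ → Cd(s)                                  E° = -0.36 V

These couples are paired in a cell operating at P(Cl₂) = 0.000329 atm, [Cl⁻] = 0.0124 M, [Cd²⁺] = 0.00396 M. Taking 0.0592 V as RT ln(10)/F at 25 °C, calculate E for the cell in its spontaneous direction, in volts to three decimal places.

Cl₂/Cl⁻ is the cathode (higher E°), Cd²⁺/Cd the anode: E°cell = +1.32 − (-0.36) = +1.68 V, n = 2.
Overall: Cl₂(g) + Cd(s) → 2 Cl⁻(aq) + Cd²⁺(aq)
Q = [Cl⁻]^2·[Cd²⁺] / (P(Cl₂)); log Q = -2.733.
E = E° − (0.0592/n) log Q = +1.68 − (0.0592/2)(-2.733) = +1.761 V.

+1.761 V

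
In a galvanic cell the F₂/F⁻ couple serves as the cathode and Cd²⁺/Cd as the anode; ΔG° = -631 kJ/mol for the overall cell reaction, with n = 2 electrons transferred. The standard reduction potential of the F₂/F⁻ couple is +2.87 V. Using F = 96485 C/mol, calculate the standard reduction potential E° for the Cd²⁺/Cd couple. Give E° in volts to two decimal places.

E°cell = −ΔG°/(nF) = −(-631×10³)/((2)(96485)) = +3.270 V.
Since F₂/F⁻ is the cathode and Cd²⁺/Cd the anode, E°cell = E°(F₂/F⁻) − E°(Cd²⁺/Cd).
So E°(Cd²⁺/Cd) = E°(F₂/F⁻) − E°cell = (+2.87) − (+3.270) = -0.40 V.

-0.40 V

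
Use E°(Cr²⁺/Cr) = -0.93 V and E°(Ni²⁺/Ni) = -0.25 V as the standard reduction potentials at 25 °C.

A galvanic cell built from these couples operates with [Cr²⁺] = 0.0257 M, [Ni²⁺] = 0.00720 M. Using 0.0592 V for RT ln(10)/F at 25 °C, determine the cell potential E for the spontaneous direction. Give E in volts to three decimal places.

Ni²⁺/Ni is the cathode (higher E°), Cr²⁺/Cr the anode: E°cell = -0.25 − (-0.93) = +0.68 V, n = 2.
Overall: Ni²⁺(aq) + Cr(s) → Ni(s) + Cr²⁺(aq)
Q = [Cr²⁺] / ([Ni²⁺]); log Q = 0.553.
E = E° − (0.0592/n) log Q = +0.68 − (0.0592/2)(0.553) = +0.664 V.

+0.664 V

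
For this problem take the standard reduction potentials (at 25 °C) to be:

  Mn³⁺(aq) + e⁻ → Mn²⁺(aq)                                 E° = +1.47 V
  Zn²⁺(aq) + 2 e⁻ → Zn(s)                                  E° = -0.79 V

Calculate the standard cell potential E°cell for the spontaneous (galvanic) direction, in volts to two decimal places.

+2.26 V

The Mn³⁺/Mn²⁺ couple has the higher reduction potential, so it is the cathode; Zn²⁺/Zn is oxidised at the anode.
E°cell = E°(cathode) − E°(anode) = (+1.47) − (-0.79) = +2.26 V.
Since E°cell > 0, the reaction is spontaneous under standard conditions.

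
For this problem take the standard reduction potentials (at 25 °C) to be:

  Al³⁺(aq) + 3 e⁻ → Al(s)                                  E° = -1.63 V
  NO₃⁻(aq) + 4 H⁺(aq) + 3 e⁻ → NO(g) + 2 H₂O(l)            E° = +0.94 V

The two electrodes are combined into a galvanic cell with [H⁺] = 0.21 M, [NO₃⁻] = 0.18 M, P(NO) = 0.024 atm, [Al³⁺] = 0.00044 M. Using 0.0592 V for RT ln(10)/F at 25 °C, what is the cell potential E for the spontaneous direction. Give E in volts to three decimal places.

+2.600 V

NO₃⁻/NO is the cathode (higher E°), Al³⁺/Al the anode: E°cell = +0.94 − (-1.63) = +2.57 V, n = 3.
Overall: NO₃⁻(aq) + 4 H⁺(aq) + Al(s) → NO(g) + 2 H₂O(l) + Al³⁺(aq)
Q = P(NO)·[Al³⁺] / ([NO₃⁻]·[H⁺]^4); log Q = -1.520.
E = E° − (0.0592/n) log Q = +2.57 − (0.0592/3)(-1.520) = +2.600 V.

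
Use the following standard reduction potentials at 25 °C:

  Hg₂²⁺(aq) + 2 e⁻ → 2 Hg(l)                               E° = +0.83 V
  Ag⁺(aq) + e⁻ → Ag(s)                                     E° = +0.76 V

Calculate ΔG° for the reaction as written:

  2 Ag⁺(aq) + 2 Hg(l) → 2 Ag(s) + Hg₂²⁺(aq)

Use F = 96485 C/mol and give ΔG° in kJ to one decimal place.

+13.5 kJ

As written, Ag⁺/Ag is reduced (cathode) and Hg₂²⁺/Hg is oxidised (anode), so E°cell = (+0.76) − (+0.83) = -0.07 V.
Balancing electrons gives n = 2.
ΔG° = −nFE° = −(2)(96485)(-0.07) = 13,508 J = +13.5 kJ.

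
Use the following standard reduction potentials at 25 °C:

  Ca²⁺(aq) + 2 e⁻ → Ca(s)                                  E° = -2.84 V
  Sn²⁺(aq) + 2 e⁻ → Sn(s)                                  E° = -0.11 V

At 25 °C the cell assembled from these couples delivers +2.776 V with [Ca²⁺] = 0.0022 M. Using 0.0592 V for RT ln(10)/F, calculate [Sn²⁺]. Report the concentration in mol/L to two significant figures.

Sn²⁺/Sn is the cathode, Ca²⁺/Ca the anode: E°cell = +2.73 V, n = 2.
Overall reaction: Sn²⁺(aq) + Ca(s) → Sn(s) + Ca²⁺(aq); Q = [Ca²⁺]^1/[Sn²⁺]^1.
From E = E° − (0.0592/n) log Q: log Q = (E° − E)·n/0.0592 = (+2.73 − (+2.776))·2/0.0592 = -1.5541.
So 1·log[Sn²⁺] = 1·log(0.0022) − log Q = -2.6576 − (-1.5541) = -1.1035; [Sn²⁺] = 10^(-1.1035) ≈ 0.079 M.

0.079 M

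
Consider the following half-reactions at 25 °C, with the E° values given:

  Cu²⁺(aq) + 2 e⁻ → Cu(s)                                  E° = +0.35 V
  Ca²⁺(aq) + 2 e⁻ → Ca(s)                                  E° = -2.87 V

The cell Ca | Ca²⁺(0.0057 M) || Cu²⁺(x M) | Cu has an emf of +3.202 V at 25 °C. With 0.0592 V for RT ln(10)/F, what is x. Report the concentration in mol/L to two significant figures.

0.0014 M

Cu²⁺/Cu is the cathode, Ca²⁺/Ca the anode: E°cell = +3.22 V, n = 2.
Overall reaction: Cu²⁺(aq) + Ca(s) → Cu(s) + Ca²⁺(aq); Q = [Ca²⁺]^1/[Cu²⁺]^1.
From E = E° − (0.0592/n) log Q: log Q = (E° − E)·n/0.0592 = (+3.22 − (+3.202))·2/0.0592 = 0.6081.
So 1·log[Cu²⁺] = 1·log(0.0057) − log Q = -2.2441 − (0.6081) = -2.8522; [Cu²⁺] = 10^(-2.8522) ≈ 0.0014 M.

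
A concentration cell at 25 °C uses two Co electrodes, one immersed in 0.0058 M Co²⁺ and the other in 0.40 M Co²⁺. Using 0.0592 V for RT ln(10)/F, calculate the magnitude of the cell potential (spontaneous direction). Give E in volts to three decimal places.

+0.054 V

For a concentration cell E°cell = 0. The 0.40 M side is the cathode (reduction is favoured where [Co²⁺] is higher).
With n = 2, E = −(0.0592/2) log([Co²⁺]ₐₙ/[Co²⁺]꜀ₐₜ) = −(0.0592/2) log(0.0058/0.4) = −(0.0592/2)(-1.839) = +0.054 V.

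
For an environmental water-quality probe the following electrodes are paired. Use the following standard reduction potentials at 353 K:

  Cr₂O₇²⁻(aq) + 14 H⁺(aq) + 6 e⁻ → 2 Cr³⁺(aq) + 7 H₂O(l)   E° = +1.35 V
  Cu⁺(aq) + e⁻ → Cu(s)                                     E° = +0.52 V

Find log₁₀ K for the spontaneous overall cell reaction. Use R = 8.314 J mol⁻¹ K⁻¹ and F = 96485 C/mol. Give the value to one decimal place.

Cathode: Cr₂O₇²⁻/Cr³⁺; anode: Cu⁺/Cu. E°cell = (+1.35) − (+0.52) = +0.83 V, with n = 6.
ΔG° = −nFE° = −RT ln K, so ln K = nFE°/(RT) = (6)(96485)(+0.83) / ((8.314)(353)) = 163.721.
log₁₀ K = 163.721 / ln 10 = 71.1.

71.1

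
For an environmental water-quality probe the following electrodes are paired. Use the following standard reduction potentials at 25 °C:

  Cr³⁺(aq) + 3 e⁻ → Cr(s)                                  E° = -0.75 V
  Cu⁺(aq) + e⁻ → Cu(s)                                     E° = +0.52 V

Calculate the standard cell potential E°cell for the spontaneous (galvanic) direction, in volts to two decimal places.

+1.27 V

The Cu⁺/Cu couple has the higher reduction potential, so it is the cathode; Cr³⁺/Cr is oxidised at the anode.
E°cell = E°(cathode) − E°(anode) = (+0.52) − (-0.75) = +1.27 V.
Since E°cell > 0, the reaction is spontaneous under standard conditions.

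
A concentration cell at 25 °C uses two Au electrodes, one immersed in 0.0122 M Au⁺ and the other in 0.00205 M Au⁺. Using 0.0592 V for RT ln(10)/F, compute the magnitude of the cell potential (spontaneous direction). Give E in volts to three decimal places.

For a concentration cell E°cell = 0. The 0.0122 M side is the cathode (reduction is favoured where [Au⁺] is higher).
With n = 1, E = −(0.0592/1) log([Au⁺]ₐₙ/[Au⁺]꜀ₐₜ) = −(0.0592/1) log(0.00205/0.0122) = −(0.0592/1)(-0.775) = +0.046 V.

+0.046 V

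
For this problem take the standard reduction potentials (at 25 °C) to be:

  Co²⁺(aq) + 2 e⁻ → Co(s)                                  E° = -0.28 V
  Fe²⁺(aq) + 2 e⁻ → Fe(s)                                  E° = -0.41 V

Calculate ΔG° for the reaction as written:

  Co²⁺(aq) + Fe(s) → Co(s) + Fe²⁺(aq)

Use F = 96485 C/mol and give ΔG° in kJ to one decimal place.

As written, Co²⁺/Co is reduced (cathode) and Fe²⁺/Fe is oxidised (anode), so E°cell = (-0.28) − (-0.41) = +0.13 V.
Balancing electrons gives n = 2.
ΔG° = −nFE° = −(2)(96485)(+0.13) = -25,086 J = -25.1 kJ.

-25.1 kJ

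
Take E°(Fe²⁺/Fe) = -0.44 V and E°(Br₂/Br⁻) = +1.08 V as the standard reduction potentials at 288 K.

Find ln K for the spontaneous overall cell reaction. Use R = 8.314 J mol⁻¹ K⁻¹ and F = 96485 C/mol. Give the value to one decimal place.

Cathode: Br₂/Br⁻; anode: Fe²⁺/Fe. E°cell = (+1.08) − (-0.44) = +1.52 V, with n = 2.
ΔG° = −nFE° = −RT ln K, so ln K = nFE°/(RT) = (2)(96485)(+1.52) / ((8.314)(288)) = 122.499.

122.5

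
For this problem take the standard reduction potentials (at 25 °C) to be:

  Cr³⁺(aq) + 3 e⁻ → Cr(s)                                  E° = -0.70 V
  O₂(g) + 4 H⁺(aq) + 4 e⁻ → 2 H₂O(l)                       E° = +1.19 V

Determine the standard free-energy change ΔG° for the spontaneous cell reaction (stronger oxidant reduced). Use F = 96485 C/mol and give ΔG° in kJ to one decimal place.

-2188.3 kJ

O₂/H₂O (E° = +1.19 V) is the cathode; Cr³⁺/Cr (E° = -0.70 V) is the anode, so E°cell = +1.89 V.
Balancing electrons gives n = 12 (lcm of 4 and 3).
ΔG° = −nFE° = −(12)(96485)(+1.89) = -2,188,280 J = -2188.3 kJ.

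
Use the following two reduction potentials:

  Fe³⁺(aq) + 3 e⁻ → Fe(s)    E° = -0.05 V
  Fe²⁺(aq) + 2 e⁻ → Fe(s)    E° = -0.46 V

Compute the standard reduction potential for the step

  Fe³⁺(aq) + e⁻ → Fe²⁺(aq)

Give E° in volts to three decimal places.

+0.770 V

Sequential free energies add, so n₃E°₃ = n₁E°₁ + n₂E°₂.
With n₃ = 3, and the known step contributing 2×(-0.46) V, the unknown satisfies 1·E° = 3×(-0.05) − 2×(-0.46) = +0.770.
E° = +0.770 / 1 = +0.770 V.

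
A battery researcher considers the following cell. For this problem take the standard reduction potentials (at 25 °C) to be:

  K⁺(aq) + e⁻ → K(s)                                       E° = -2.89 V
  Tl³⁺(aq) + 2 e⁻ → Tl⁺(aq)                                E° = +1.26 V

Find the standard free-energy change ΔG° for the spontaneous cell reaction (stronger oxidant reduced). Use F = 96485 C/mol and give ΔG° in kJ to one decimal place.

-800.8 kJ

Tl³⁺/Tl⁺ (E° = +1.26 V) is the cathode; K⁺/K (E° = -2.89 V) is the anode, so E°cell = +4.15 V.
Balancing electrons gives n = 2 (lcm of 2 and 1).
ΔG° = −nFE° = −(2)(96485)(+4.15) = -800,826 J = -800.8 kJ.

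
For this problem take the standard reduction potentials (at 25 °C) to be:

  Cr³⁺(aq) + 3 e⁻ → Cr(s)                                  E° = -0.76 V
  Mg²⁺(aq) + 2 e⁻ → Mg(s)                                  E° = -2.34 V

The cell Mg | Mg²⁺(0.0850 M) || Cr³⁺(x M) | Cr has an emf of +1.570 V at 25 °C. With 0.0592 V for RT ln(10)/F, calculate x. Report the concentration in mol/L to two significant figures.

Cr³⁺/Cr is the cathode, Mg²⁺/Mg the anode: E°cell = +1.58 V, n = 6.
Overall reaction: 2 Cr³⁺(aq) + 3 Mg(s) → 2 Cr(s) + 3 Mg²⁺(aq); Q = [Mg²⁺]^3/[Cr³⁺]^2.
From E = E° − (0.0592/n) log Q: log Q = (E° − E)·n/0.0592 = (+1.58 − (+1.570))·6/0.0592 = 1.0135.
So 2·log[Cr³⁺] = 3·log(0.085) − log Q = -3.2117 − (1.0135) = -4.2252; log[Cr³⁺] = -4.2252 / 2 = -2.1126; [Cr³⁺] = 10^(-2.1126) ≈ 0.0077 M.

0.0077 M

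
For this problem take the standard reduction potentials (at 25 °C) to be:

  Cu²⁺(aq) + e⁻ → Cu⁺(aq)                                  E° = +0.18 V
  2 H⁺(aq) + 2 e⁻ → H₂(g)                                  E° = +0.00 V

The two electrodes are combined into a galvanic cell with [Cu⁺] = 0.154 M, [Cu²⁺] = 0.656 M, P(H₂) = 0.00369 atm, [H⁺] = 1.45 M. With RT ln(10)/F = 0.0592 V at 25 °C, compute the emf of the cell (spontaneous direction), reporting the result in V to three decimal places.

Cu²⁺/Cu⁺ is the cathode (higher E°), H⁺/H₂ the anode: E°cell = +0.18 − (+0.00) = +0.18 V, n = 2.
Overall: 2 Cu²⁺(aq) + H₂(g) → 2 Cu⁺(aq) + 2 H⁺(aq)
Q = [Cu⁺]^2·[H⁺]^2 / ([Cu²⁺]^2·P(H₂)); log Q = 1.497.
E = E° − (0.0592/n) log Q = +0.18 − (0.0592/2)(1.497) = +0.136 V.

+0.136 V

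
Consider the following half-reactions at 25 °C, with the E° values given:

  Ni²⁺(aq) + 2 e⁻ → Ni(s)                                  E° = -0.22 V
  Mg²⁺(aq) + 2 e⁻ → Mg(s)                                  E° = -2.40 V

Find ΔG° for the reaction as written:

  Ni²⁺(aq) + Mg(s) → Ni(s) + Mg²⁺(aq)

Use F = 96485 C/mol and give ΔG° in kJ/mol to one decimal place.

As written, Ni²⁺/Ni is reduced (cathode) and Mg²⁺/Mg is oxidised (anode), so E°cell = (-0.22) − (-2.40) = +2.18 V.
Balancing electrons gives n = 2.
ΔG° = −nFE° = −(2)(96485)(+2.18) = -420,675 J = -420.7 kJ/mol.

-420.7 kJ/mol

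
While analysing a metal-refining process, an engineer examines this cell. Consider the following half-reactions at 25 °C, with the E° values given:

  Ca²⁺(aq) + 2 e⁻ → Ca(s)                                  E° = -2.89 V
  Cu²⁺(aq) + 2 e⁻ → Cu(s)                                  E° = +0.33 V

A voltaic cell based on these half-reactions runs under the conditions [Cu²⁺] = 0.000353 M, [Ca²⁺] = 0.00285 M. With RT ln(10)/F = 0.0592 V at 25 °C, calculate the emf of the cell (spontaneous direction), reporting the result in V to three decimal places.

Cu²⁺/Cu is the cathode (higher E°), Ca²⁺/Ca the anode: E°cell = +0.33 − (-2.89) = +3.22 V, n = 2.
Overall: Cu²⁺(aq) + Ca(s) → Cu(s) + Ca²⁺(aq)
Q = [Ca²⁺] / ([Cu²⁺]); log Q = 0.907.
E = E° − (0.0592/n) log Q = +3.22 − (0.0592/2)(0.907) = +3.193 V.

+3.193 V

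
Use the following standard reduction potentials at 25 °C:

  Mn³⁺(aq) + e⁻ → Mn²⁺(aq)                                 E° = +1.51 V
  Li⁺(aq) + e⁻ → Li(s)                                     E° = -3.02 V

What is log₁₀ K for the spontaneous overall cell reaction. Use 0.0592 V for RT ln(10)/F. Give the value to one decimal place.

Cathode: Mn³⁺/Mn²⁺; anode: Li⁺/Li. E°cell = +4.53 V, n = 1.
log K = nE°cell / 0.0592 = (1)(+4.53) / 0.0592 = 76.5.

76.5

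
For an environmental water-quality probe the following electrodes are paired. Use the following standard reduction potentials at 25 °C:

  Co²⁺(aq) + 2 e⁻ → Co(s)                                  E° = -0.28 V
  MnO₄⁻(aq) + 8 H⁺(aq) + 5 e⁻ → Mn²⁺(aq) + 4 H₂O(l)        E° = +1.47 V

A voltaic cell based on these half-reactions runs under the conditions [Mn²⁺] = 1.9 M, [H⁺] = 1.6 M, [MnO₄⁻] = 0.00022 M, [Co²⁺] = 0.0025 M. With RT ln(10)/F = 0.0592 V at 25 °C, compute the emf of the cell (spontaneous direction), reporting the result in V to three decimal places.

MnO₄⁻/Mn²⁺ is the cathode (higher E°), Co²⁺/Co the anode: E°cell = +1.47 − (-0.28) = +1.75 V, n = 10.
Overall: 2 MnO₄⁻(aq) + 16 H⁺(aq) + 5 Co(s) → 2 Mn²⁺(aq) + 8 H₂O(l) + 5 Co²⁺(aq)
Q = [Mn²⁺]^2·[Co²⁺]^5 / ([MnO₄⁻]^2·[H⁺]^16); log Q = -8.404.
E = E° − (0.0592/n) log Q = +1.75 − (0.0592/10)(-8.404) = +1.800 V.

+1.800 V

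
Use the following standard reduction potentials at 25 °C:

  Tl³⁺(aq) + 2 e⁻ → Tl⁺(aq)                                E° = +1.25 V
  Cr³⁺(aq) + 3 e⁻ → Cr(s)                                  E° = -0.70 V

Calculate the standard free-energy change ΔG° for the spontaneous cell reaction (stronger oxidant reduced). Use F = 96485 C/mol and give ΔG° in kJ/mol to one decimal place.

-1128.9 kJ/mol

Tl³⁺/Tl⁺ (E° = +1.25 V) is the cathode; Cr³⁺/Cr (E° = -0.70 V) is the anode, so E°cell = +1.95 V.
Balancing electrons gives n = 6 (lcm of 2 and 3).
ΔG° = −nFE° = −(6)(96485)(+1.95) = -1,128,874 J = -1128.9 kJ/mol.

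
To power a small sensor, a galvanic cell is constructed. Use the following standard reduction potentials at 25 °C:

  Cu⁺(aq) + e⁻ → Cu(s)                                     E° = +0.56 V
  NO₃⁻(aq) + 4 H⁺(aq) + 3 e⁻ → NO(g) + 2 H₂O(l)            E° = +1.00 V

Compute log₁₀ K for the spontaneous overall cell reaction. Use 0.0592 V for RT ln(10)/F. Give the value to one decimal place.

Cathode: NO₃⁻/NO; anode: Cu⁺/Cu. E°cell = +0.44 V, n = 3.
log K = nE°cell / 0.0592 = (3)(+0.44) / 0.0592 = 22.3.

22.3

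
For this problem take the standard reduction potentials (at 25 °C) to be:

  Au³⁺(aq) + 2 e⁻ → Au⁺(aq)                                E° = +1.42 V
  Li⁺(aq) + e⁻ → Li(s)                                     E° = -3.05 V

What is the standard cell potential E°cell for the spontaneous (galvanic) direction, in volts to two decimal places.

The Au³⁺/Au⁺ couple has the higher reduction potential, so it is the cathode; Li⁺/Li is oxidised at the anode.
E°cell = E°(cathode) − E°(anode) = (+1.42) − (-3.05) = +4.47 V.

+4.47 V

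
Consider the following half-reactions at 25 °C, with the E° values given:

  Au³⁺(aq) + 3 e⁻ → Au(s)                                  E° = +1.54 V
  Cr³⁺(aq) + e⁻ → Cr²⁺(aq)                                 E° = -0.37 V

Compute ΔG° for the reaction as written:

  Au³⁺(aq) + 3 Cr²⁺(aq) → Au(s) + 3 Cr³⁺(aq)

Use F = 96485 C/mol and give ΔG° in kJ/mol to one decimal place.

As written, Au³⁺/Au is reduced (cathode) and Cr³⁺/Cr²⁺ is oxidised (anode), so E°cell = (+1.54) − (-0.37) = +1.91 V.
Balancing electrons gives n = 3.
ΔG° = −nFE° = −(3)(96485)(+1.91) = -552,859 J = -552.9 kJ/mol.

-552.9 kJ/mol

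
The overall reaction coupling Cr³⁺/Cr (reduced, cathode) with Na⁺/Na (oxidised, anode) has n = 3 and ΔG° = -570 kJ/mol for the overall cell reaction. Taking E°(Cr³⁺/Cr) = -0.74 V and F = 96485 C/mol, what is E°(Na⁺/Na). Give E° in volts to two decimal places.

-2.71 V

E°cell = −ΔG°/(nF) = −(-570×10³)/((3)(96485)) = +1.969 V.
Since Cr³⁺/Cr is the cathode and Na⁺/Na the anode, E°cell = E°(Cr³⁺/Cr) − E°(Na⁺/Na).
So E°(Na⁺/Na) = E°(Cr³⁺/Cr) − E°cell = (-0.74) − (+1.969) = -2.71 V.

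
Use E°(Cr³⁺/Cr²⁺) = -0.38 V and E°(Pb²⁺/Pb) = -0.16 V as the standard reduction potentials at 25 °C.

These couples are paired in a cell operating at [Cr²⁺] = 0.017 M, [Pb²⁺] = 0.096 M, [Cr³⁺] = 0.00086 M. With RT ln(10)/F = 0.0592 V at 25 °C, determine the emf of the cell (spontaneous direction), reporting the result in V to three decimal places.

Pb²⁺/Pb is the cathode (higher E°), Cr³⁺/Cr²⁺ the anode: E°cell = -0.16 − (-0.38) = +0.22 V, n = 2.
Overall: Pb²⁺(aq) + 2 Cr²⁺(aq) → Pb(s) + 2 Cr³⁺(aq)
Q = [Cr³⁺]^2 / ([Pb²⁺]·[Cr²⁺]^2); log Q = -1.574.
E = E° − (0.0592/n) log Q = +0.22 − (0.0592/2)(-1.574) = +0.267 V.

+0.267 V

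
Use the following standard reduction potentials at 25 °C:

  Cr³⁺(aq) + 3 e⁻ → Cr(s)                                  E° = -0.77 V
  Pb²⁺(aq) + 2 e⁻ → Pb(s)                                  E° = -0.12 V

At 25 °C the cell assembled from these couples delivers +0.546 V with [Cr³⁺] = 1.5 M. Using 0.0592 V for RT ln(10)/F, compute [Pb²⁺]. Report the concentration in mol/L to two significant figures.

Pb²⁺/Pb is the cathode, Cr³⁺/Cr the anode: E°cell = +0.65 V, n = 6.
Overall reaction: 3 Pb²⁺(aq) + 2 Cr(s) → 3 Pb(s) + 2 Cr³⁺(aq); Q = [Cr³⁺]^2/[Pb²⁺]^3.
From E = E° − (0.0592/n) log Q: log Q = (E° − E)·n/0.0592 = (+0.65 − (+0.546))·6/0.0592 = 10.5405.
So 3·log[Pb²⁺] = 2·log(1.5) − log Q = 0.3522 − (10.5405) = -10.1883; log[Pb²⁺] = -10.1883 / 3 = -3.3961; [Pb²⁺] = 10^(-3.3961) ≈ 0.00040 M.

0.00040 M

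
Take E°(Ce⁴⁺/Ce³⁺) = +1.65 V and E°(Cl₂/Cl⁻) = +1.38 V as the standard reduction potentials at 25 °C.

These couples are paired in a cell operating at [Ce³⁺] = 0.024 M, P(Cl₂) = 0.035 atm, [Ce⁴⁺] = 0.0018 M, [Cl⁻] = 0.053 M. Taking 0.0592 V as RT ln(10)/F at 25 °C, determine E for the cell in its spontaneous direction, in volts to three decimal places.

+0.171 V

Ce⁴⁺/Ce³⁺ is the cathode (higher E°), Cl₂/Cl⁻ the anode: E°cell = +1.65 − (+1.38) = +0.27 V, n = 2.
Overall: 2 Ce⁴⁺(aq) + 2 Cl⁻(aq) → 2 Ce³⁺(aq) + Cl₂(g)
Q = [Ce³⁺]^2·P(Cl₂) / ([Ce⁴⁺]^2·[Cl⁻]^2); log Q = 3.345.
E = E° − (0.0592/n) log Q = +0.27 − (0.0592/2)(3.345) = +0.171 V.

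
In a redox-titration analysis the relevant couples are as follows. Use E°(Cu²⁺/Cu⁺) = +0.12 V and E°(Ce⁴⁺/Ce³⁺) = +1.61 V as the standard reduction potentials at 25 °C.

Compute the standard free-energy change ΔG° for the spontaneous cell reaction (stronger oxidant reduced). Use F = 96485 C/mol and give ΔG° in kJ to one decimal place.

Ce⁴⁺/Ce³⁺ (E° = +1.61 V) is the cathode; Cu²⁺/Cu⁺ (E° = +0.12 V) is the anode, so E°cell = +1.49 V.
Balancing electrons gives n = 1 (lcm of 1 and 1).
ΔG° = −nFE° = −(1)(96485)(+1.49) = -143,763 J = -143.8 kJ.

-143.8 kJ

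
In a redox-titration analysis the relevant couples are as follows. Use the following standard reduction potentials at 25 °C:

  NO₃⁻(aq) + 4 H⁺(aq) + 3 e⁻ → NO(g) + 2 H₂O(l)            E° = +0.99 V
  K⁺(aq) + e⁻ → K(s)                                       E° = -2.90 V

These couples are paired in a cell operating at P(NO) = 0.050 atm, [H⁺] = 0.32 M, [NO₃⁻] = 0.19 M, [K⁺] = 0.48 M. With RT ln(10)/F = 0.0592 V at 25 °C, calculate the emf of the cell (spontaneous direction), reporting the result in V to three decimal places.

NO₃⁻/NO is the cathode (higher E°), K⁺/K the anode: E°cell = +0.99 − (-2.90) = +3.89 V, n = 3.
Overall: NO₃⁻(aq) + 4 H⁺(aq) + 3 K(s) → NO(g) + 2 H₂O(l) + 3 K⁺(aq)
Q = P(NO)·[K⁺]^3 / ([NO₃⁻]·[H⁺]^4); log Q = 0.443.
E = E° − (0.0592/n) log Q = +3.89 − (0.0592/3)(0.443) = +3.881 V.

+3.881 V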